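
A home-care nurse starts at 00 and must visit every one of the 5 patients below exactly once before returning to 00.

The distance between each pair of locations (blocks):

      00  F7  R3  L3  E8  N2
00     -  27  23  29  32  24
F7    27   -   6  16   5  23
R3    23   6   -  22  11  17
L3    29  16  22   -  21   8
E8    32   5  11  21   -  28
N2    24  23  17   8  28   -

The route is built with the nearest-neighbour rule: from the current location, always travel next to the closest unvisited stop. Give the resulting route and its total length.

From 00: distances to unvisited — R3=23, N2=24, F7=27, L3=29, E8=32. Nearest is R3 (23).
From R3: distances to unvisited — F7=6, E8=11, N2=17, L3=22. Nearest is F7 (6).
From F7: distances to unvisited — E8=5, L3=16, N2=23. Nearest is E8 (5).
From E8: distances to unvisited — L3=21, N2=28. Nearest is L3 (21).
From L3: distances to unvisited — N2=8. Nearest is N2 (8).
Return N2→00: 24.
Total = 23 + 6 + 5 + 21 + 8 + 24 = 87.

87 blocks along 00 → R3 → F7 → E8 → L3 → N2 → 00.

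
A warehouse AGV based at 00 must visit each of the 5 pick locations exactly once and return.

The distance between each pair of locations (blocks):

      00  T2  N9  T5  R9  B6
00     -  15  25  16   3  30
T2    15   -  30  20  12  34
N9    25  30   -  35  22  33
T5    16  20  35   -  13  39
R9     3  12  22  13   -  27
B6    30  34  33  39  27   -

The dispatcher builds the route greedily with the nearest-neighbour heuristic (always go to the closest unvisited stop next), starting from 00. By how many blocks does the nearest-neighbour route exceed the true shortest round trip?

Excess over optimum: 5 blocks.

From 00: R9=3, T2=15, T5=16, N9=25, B6=30 → choose R9 (3).
From R9: T2=12, T5=13, N9=22, B6=27 → choose T2 (12).
From T2: T5=20, N9=30, B6=34 → choose T5 (20).
From T5: N9=35, B6=39 → choose N9 (35).
From N9: B6=33 → choose B6 (33).
NN route 00 → R9 → T2 → T5 → N9 → B6 → 00 costs 133.
Optimal: 00 → N9 → B6 → T2 → T5 → R9 → 00 costs 128 (by enumerating all 60 distinct tours).
Excess = 133 − 128 = 5.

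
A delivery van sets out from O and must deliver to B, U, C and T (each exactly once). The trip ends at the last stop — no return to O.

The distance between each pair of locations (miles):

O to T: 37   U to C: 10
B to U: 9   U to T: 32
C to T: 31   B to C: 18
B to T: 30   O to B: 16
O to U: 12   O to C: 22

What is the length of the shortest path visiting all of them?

Shortest open route: 66 miles.

There are 4! = 24 possible orderings.
O → B → U → C → T: 16+9+10+31 = 66
O → B → U → T → C: 16+9+32+31 = 88
O → B → C → U → T: 16+18+10+32 = 76
O → B → C → T → U: 16+18+31+32 = 97
O → B → T → U → C: 16+30+32+10 = 88
O → B → T → C → U: 16+30+31+10 = 87
O → U → B → C → T: 12+9+18+31 = 70
O → U → B → T → C: 12+9+30+31 = 82
O → U → C → B → T: 12+10+18+30 = 70
O → U → C → T → B: 12+10+31+30 = 83
O → U → T → B → C: 12+32+30+18 = 92
O → U → T → C → B: 12+32+31+18 = 93
O → C → B → U → T: 22+18+9+32 = 81
O → C → B → T → U: 22+18+30+32 = 102
… (10 more)
The minimum is 66.
One shortest path: O → B → U → C → T.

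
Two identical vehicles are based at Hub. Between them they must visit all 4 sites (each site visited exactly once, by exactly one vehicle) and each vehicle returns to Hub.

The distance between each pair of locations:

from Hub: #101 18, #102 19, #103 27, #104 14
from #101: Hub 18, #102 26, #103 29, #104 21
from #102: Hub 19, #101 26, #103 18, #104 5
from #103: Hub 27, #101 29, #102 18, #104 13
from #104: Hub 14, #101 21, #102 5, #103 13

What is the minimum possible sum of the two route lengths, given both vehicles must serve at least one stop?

There are 2^3 − 1 = 7 ways to divide the 4 stops into two non-empty groups. For each, the best each vehicle can do is its own shortest tour through its group:
  {#101} + {#102, #103, #104}: 36 + 64 = 100
  {#102} + {#101, #103, #104}: 38 + 74 = 112
  {#101, #102} + {#103, #104}: 63 + 54 = 117
  {#103} + {#101, #102, #104}: 54 + 63 = 117
  {#101, #103} + {#102, #104}: 74 + 38 = 112
  {#102, #103} + {#101, #104}: 64 + 53 = 117
  … (7 splits in total)
Best: vehicle 1 Hub → #101 → Hub = 36; vehicle 2 Hub → #102 → #103 → #104 → Hub = 64; combined 100.

100 — the smallest possible combined total.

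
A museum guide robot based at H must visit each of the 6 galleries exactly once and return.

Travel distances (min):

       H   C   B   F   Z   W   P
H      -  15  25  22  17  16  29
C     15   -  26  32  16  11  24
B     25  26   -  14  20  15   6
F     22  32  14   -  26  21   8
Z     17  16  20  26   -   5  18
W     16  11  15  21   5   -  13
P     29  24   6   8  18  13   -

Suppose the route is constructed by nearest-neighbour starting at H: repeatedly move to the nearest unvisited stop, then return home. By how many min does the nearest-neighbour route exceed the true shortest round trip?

4 min longer than the optimal tour.

H: C=15, W=16, Z=17, F=22, B=25, P=29 ⇒ C
C: W=11, Z=16, P=24, B=26, F=32 ⇒ W
W: Z=5, P=13, B=15, F=21 ⇒ Z
Z: P=18, B=20, F=26 ⇒ P
P: B=6, F=8 ⇒ B
B: F=14 ⇒ F
NN route H → C → W → Z → P → B → F → H costs 91.
Optimal: H → C → Z → W → B → P → F → H costs 87 (by enumerating all 360 distinct tours).
Excess = 91 − 87 = 4.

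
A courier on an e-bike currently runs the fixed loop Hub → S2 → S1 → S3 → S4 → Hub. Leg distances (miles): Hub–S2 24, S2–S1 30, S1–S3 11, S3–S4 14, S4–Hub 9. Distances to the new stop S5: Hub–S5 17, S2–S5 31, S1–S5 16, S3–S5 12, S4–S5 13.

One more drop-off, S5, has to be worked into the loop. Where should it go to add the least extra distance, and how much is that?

+11 miles — insert S5 between S3 and S4.

Insertion cost between consecutive stops i–j is d(i,S5) + d(S5,j) − d(i,j):
  between Hub and S2: 17 + 31 − 24 = 24
  between S2 and S1: 31 + 16 − 30 = 17
  between S1 and S3: 16 + 12 − 11 = 17
  between S3 and S4: 12 + 13 − 14 = 11
  between S4 and Hub: 13 + 17 − 9 = 21
Cheapest insertion is between S3 and S4, adding 11.
New total = 88 + 11 = 99.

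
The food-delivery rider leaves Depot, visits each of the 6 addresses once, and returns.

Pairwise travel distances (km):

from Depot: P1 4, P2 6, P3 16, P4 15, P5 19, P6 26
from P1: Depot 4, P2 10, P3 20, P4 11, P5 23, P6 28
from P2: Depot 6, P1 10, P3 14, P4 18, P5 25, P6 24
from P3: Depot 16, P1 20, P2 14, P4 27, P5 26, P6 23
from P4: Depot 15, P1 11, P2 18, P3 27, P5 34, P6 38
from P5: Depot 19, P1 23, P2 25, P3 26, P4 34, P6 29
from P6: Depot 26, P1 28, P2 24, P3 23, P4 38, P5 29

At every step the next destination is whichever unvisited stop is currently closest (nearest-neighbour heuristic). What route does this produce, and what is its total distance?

129 km along Depot → P1 → P2 → P3 → P6 → P5 → P4 → Depot.

At Depot the remaining stops are P1 4, P2 6, P4 15, P3 16, P5 19, P6 26; go to P1.
At P1 the remaining stops are P2 10, P4 11, P3 20, P5 23, P6 28; go to P2.
At P2 the remaining stops are P3 14, P4 18, P6 24, P5 25; go to P3.
At P3 the remaining stops are P6 23, P5 26, P4 27; go to P6.
At P6 the remaining stops are P5 29, P4 38; go to P5.
At P5 the remaining stops are P4 34; go to P4.
Return P4→Depot: 15.
Total = 4 + 10 + 14 + 23 + 29 + 34 + 15 = 129.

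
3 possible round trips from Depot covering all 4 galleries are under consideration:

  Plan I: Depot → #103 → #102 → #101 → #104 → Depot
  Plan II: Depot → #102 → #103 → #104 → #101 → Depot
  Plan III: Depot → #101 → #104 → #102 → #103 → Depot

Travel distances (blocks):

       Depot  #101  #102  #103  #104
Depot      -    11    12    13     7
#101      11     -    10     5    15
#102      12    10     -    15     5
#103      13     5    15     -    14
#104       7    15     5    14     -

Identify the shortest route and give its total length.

Shortest is Plan III, total 59 blocks.

Plan I: 13 + 15 + 10 + 15 + 7 = 60
Plan II: 12 + 15 + 14 + 15 + 11 = 67
Plan III: 11 + 15 + 5 + 15 + 13 = 59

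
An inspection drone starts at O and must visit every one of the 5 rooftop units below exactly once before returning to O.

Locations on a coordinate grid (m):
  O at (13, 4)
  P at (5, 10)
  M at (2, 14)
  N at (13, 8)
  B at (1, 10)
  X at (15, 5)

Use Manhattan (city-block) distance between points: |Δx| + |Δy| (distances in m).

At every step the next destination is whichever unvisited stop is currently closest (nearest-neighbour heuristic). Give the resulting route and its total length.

Total distance 48 m via the nearest-neighbour route O → X → N → P → B → M → O.

At O the remaining stops are X 3, N 4, P 14, B 18, M 21; go to X.
At X the remaining stops are N 5, P 15, B 19, M 22; go to N.
At N the remaining stops are P 10, B 14, M 17; go to P.
At P the remaining stops are B 4, M 7; go to B.
At B the remaining stops are M 5; go to M.
Return M→O: 21.
Total = 3 + 5 + 10 + 4 + 5 + 21 = 48.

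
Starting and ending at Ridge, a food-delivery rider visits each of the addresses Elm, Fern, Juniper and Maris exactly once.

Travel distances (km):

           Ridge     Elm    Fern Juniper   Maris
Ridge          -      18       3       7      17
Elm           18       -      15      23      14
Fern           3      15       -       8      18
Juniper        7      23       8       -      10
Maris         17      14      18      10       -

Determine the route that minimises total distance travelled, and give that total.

With 4 stops there are 4!/2 = 12 distinct round trips (a route and its reverse cost the same).
Ridge-Elm-Fern-Juniper-Maris-Ridge: 18+15+8+10+17 = 68
Ridge-Elm-Fern-Maris-Juniper-Ridge: 18+15+18+10+7 = 68
Ridge-Elm-Juniper-Fern-Maris-Ridge: 18+23+8+18+17 = 84
Ridge-Elm-Juniper-Maris-Fern-Ridge: 18+23+10+18+3 = 72
Ridge-Elm-Maris-Fern-Juniper-Ridge: 18+14+18+8+7 = 65
Ridge-Elm-Maris-Juniper-Fern-Ridge: 18+14+10+8+3 = 53
Ridge-Fern-Elm-Juniper-Maris-Ridge: 3+15+23+10+17 = 68
Ridge-Fern-Elm-Maris-Juniper-Ridge: 3+15+14+10+7 = 49
Ridge-Fern-Juniper-Elm-Maris-Ridge: 3+8+23+14+17 = 65
Ridge-Fern-Maris-Elm-Juniper-Ridge: 3+18+14+23+7 = 65
Ridge-Juniper-Elm-Fern-Maris-Ridge: 7+23+15+18+17 = 80
Ridge-Juniper-Fern-Elm-Maris-Ridge: 7+8+15+14+17 = 61
The minimum is 49.
One optimal route: Ridge → Fern → Elm → Maris → Juniper → Ridge (or its reverse).

49 km — the shortest possible round trip.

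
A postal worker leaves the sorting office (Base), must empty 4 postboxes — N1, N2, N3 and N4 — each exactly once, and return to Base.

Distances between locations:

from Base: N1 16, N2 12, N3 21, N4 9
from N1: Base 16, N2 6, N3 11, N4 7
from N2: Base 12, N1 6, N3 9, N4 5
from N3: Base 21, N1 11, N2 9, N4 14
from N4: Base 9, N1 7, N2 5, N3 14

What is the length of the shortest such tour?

Shortest round trip = 48.

There are 12 distinct closed tours to check (reversals are equivalent).
Base - N1 - N2 - N3 - N4 - Base: 16+6+9+14+9 = 54
Base - N1 - N2 - N4 - N3 - Base: 16+6+5+14+21 = 62
Base - N1 - N3 - N2 - N4 - Base: 16+11+9+5+9 = 50
Base - N1 - N3 - N4 - N2 - Base: 16+11+14+5+12 = 58
Base - N1 - N4 - N2 - N3 - Base: 16+7+5+9+21 = 58
Base - N1 - N4 - N3 - N2 - Base: 16+7+14+9+12 = 58
Base - N2 - N1 - N3 - N4 - Base: 12+6+11+14+9 = 52
Base - N2 - N1 - N4 - N3 - Base: 12+6+7+14+21 = 60
Base - N2 - N3 - N1 - N4 - Base: 12+9+11+7+9 = 48
Base - N2 - N4 - N1 - N3 - Base: 12+5+7+11+21 = 56
Base - N3 - N1 - N2 - N4 - Base: 21+11+6+5+9 = 52
Base - N3 - N2 - N1 - N4 - Base: 21+9+6+7+9 = 52
The minimum is 48.
One optimal route: Base → N2 → N3 → N1 → N4 → Base (or its reverse).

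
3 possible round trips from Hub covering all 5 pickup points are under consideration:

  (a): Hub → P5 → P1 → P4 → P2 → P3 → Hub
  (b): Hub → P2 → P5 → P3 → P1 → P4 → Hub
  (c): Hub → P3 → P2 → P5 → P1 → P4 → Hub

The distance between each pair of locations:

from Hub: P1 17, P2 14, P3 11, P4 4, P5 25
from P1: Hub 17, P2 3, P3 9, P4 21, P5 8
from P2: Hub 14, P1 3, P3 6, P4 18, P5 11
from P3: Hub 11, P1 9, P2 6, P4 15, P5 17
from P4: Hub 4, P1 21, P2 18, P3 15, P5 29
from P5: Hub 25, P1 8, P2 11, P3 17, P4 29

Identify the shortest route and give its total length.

61 — (c) is the shortest.

(a): 25 + 8 + 21 + 18 + 6 + 11 = 89
(b): 14 + 11 + 17 + 9 + 21 + 4 = 76
(c): 11 + 6 + 11 + 8 + 21 + 4 = 61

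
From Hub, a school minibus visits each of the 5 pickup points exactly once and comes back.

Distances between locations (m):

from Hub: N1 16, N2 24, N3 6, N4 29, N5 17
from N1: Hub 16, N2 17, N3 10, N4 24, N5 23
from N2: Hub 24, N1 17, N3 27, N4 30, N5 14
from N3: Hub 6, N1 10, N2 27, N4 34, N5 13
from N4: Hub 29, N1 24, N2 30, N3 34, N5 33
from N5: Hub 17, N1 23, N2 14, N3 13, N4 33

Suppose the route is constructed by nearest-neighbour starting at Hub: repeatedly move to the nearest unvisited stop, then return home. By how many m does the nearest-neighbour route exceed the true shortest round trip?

Excess over optimum: 8 m.

From Hub: N3=6, N1=16, N5=17, N2=24, N4=29 → choose N3 (6).
From N3: N1=10, N5=13, N2=27, N4=34 → choose N1 (10).
From N1: N2=17, N5=23, N4=24 → choose N2 (17).
From N2: N5=14, N4=30 → choose N5 (14).
From N5: N4=33 → choose N4 (33).
NN route Hub → N3 → N1 → N2 → N5 → N4 → Hub costs 109.
Optimal: Hub → N3 → N1 → N4 → N2 → N5 → Hub costs 101 (by enumerating all 60 distinct tours).
Excess = 109 − 101 = 8.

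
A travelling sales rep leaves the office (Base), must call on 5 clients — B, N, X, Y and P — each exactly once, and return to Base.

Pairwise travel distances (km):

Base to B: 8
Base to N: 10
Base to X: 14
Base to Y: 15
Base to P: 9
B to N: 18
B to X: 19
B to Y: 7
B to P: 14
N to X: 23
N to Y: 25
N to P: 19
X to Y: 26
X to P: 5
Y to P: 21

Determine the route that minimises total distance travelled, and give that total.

Minimum total distance: 74 km.

Base-B-N-X-Y-P-Base: 8+18+23+26+21+9 = 105
Base-B-N-X-P-Y-Base: 8+18+23+5+21+15 = 90
Base-B-N-Y-X-P-Base: 8+18+25+26+5+9 = 91
Base-B-N-Y-P-X-Base: 8+18+25+21+5+14 = 91
Base-B-N-P-X-Y-Base: 8+18+19+5+26+15 = 91
Base-B-N-P-Y-X-Base: 8+18+19+21+26+14 = 106
Base-B-X-N-Y-P-Base: 8+19+23+25+21+9 = 105
Base-B-X-N-P-Y-Base: 8+19+23+19+21+15 = 105
Base-B-X-Y-N-P-Base: 8+19+26+25+19+9 = 106
Base-B-X-Y-P-N-Base: 8+19+26+21+19+10 = 103
Base-B-X-P-N-Y-Base: 8+19+5+19+25+15 = 91
Base-B-X-P-Y-N-Base: 8+19+5+21+25+10 = 88
Base-B-Y-N-X-P-Base: 8+7+25+23+5+9 = 77
Base-B-Y-N-P-X-Base: 8+7+25+19+5+14 = 78
… (46 more)
Base-B-Y-P-X-N-Base: 8+7+21+5+23+10 = 74  ← best
The minimum is 74.
One optimal route: Base → B → Y → P → X → N → Base (or its reverse).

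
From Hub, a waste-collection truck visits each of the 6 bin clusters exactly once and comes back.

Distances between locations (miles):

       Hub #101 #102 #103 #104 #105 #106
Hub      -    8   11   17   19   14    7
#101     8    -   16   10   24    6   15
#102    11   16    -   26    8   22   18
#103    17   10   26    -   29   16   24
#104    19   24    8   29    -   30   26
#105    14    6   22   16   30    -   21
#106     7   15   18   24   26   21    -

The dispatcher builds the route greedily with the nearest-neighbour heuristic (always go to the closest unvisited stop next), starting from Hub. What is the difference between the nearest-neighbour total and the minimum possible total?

Excess over optimum: 5 miles.

Hub: #106=7, #101=8, #102=11, #105=14, #103=17, #104=19 ⇒ #106
#106: #101=15, #102=18, #105=21, #103=24, #104=26 ⇒ #101
#101: #105=6, #103=10, #102=16, #104=24 ⇒ #105
#105: #103=16, #102=22, #104=30 ⇒ #103
#103: #102=26, #104=29 ⇒ #102
#102: #104=8 ⇒ #104
NN route Hub → #106 → #101 → #105 → #103 → #102 → #104 → Hub costs 97.
Optimal: Hub → #101 → #105 → #103 → #104 → #102 → #106 → Hub costs 92 (by enumerating all 360 distinct tours).
Excess = 97 − 92 = 5.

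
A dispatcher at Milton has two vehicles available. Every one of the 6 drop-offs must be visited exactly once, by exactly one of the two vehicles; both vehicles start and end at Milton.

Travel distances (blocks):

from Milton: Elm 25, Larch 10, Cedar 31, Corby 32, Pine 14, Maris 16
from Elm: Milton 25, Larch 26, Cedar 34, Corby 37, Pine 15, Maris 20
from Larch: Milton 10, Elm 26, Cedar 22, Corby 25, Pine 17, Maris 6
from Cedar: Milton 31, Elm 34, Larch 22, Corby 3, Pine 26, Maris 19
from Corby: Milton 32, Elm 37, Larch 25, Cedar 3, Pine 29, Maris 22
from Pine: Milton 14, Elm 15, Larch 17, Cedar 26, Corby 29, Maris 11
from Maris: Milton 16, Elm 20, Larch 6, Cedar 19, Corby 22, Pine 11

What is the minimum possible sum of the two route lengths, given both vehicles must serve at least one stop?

Try each way of splitting the stops between the two vehicles (each non-empty) and, for each split, find the best tour for each vehicle:
  {Elm} + {Larch, Cedar, Corby, Pine, Maris}: 50 + 81 = 131
  {Larch} + {Elm, Cedar, Corby, Pine, Maris}: 20 + 103 = 123
  {Elm, Larch} + {Cedar, Corby, Pine, Maris}: 61 + 79 = 140
  {Cedar} + {Elm, Larch, Corby, Pine, Maris}: 62 + 104 = 166
  {Elm, Cedar} + {Larch, Corby, Pine, Maris}: 90 + 81 = 171
  {Larch, Cedar} + {Elm, Corby, Pine, Maris}: 63 + 103 = 166
  … (31 splits in total)
Best: vehicle 1 Milton → Larch → Milton = 20; vehicle 2 Milton → Corby → Cedar → Maris → Elm → Pine → Milton = 103; combined 123.

123 blocks — the smallest possible combined total.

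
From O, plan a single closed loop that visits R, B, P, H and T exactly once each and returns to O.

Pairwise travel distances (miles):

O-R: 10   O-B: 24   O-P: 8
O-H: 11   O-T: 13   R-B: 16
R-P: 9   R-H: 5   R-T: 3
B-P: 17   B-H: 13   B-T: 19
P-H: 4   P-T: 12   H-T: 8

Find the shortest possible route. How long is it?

There are 60 distinct closed tours to check (reversals are equivalent).
O-R-B-P-H-T-O: 10+16+17+4+8+13 = 68
O-R-B-P-T-H-O: 10+16+17+12+8+11 = 74
O-R-B-H-P-T-O: 10+16+13+4+12+13 = 68
O-R-B-H-T-P-O: 10+16+13+8+12+8 = 67
O-R-B-T-P-H-O: 10+16+19+12+4+11 = 72
O-R-B-T-H-P-O: 10+16+19+8+4+8 = 65
O-R-P-B-H-T-O: 10+9+17+13+8+13 = 70
O-R-P-B-T-H-O: 10+9+17+19+8+11 = 74
O-R-P-H-B-T-O: 10+9+4+13+19+13 = 68
O-R-P-H-T-B-O: 10+9+4+8+19+24 = 74
O-R-P-T-B-H-O: 10+9+12+19+13+11 = 74
O-R-P-T-H-B-O: 10+9+12+8+13+24 = 76
O-R-H-B-P-T-O: 10+5+13+17+12+13 = 70
O-R-H-B-T-P-O: 10+5+13+19+12+8 = 67
… (46 more)
O-R-T-B-H-P-O: 10+3+19+13+4+8 = 57  ← best
The minimum is 57.
One optimal route: O → R → T → B → H → P → O (or its reverse).

57 miles — the shortest possible round trip.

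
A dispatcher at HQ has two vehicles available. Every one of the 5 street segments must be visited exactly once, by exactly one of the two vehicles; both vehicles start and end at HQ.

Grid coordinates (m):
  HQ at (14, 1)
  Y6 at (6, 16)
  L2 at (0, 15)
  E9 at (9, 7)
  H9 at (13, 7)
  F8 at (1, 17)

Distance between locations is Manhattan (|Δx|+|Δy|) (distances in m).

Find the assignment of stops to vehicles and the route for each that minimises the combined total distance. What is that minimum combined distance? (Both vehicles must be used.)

Minimum combined distance: 74 m.

Check every non-empty split of the stops between the two vehicles; for each half take its own optimal tour:
  {Y6} + {L2, E9, H9, F8}: 46 + 60 = 106
  {L2} + {Y6, E9, H9, F8}: 56 + 58 = 114
  {Y6, L2} + {E9, H9, F8}: 58 + 58 = 116
  {E9} + {Y6, L2, H9, F8}: 22 + 60 = 82
  {Y6, E9} + {L2, H9, F8}: 46 + 60 = 106
  {L2, E9} + {Y6, H9, F8}: 56 + 58 = 114
  … (15 splits in total)
  {H9} + {Y6, L2, E9, F8}: 14 + 60 = 74  ← best
Best: vehicle 1 HQ → H9 → HQ = 14; vehicle 2 HQ → Y6 → F8 → L2 → E9 → HQ = 60; combined 74.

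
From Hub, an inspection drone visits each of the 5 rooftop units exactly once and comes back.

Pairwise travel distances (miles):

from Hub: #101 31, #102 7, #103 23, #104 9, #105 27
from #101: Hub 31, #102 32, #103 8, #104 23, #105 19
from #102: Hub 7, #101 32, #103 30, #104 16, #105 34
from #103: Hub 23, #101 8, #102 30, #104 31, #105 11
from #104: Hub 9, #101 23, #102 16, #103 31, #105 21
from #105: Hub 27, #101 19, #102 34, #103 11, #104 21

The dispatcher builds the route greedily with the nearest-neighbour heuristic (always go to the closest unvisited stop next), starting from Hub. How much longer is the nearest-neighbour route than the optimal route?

6 miles longer than the optimal tour.

Hub: #102=7, #104=9, #103=23, #105=27, #101=31 ⇒ #102
#102: #104=16, #103=30, #101=32, #105=34 ⇒ #104
#104: #105=21, #101=23, #103=31 ⇒ #105
#105: #103=11, #101=19 ⇒ #103
#103: #101=8 ⇒ #101
NN route Hub → #102 → #104 → #105 → #103 → #101 → Hub costs 94.
Optimal: Hub → #102 → #101 → #103 → #105 → #104 → Hub costs 88 (by enumerating all 60 distinct tours).
Excess = 94 − 88 = 6.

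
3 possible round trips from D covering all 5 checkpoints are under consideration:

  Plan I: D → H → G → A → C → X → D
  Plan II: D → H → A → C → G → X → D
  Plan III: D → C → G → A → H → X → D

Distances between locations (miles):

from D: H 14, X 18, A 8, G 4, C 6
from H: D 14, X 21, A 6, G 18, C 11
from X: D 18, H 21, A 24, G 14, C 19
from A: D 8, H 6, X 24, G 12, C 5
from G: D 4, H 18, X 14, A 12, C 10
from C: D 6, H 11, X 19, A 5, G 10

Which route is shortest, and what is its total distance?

Shortest is Plan II, total 67 miles.

Plan I: 14 + 18 + 12 + 5 + 19 + 18 = 86
Plan II: 14 + 6 + 5 + 10 + 14 + 18 = 67
Plan III: 6 + 10 + 12 + 6 + 21 + 18 = 73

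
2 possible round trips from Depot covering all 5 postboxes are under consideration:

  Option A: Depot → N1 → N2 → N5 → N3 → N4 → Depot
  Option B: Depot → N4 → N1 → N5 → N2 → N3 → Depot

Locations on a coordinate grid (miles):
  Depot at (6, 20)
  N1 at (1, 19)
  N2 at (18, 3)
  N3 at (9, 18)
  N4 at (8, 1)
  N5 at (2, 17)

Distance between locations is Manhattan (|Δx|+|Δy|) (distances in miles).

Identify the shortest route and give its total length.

Option A: 6 + 33 + 30 + 8 + 18 + 21 = 116
Option B: 21 + 25 + 3 + 30 + 24 + 5 = 108

108 miles — Option B is the shortest.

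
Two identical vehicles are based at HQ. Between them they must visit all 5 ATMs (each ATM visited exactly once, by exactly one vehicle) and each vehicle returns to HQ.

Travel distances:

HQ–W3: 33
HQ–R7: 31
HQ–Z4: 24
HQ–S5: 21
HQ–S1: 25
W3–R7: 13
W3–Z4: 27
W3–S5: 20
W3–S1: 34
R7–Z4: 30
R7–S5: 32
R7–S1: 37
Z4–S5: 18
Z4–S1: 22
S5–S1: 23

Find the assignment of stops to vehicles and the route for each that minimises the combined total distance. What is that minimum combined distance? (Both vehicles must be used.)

Minimum combined distance: 156.

Check every non-empty split of the stops between the two vehicles; for each half take its own optimal tour:
  {W3} + {R7, Z4, S5, S1}: 66 + 127 = 193
  {R7} + {W3, Z4, S5, S1}: 62 + 115 = 177
  {W3, R7} + {Z4, S5, S1}: 77 + 86 = 163
  {Z4} + {W3, R7, S5, S1}: 48 + 112 = 160
  {W3, Z4} + {R7, S5, S1}: 84 + 111 = 195
  {R7, Z4} + {W3, S5, S1}: 85 + 100 = 185
  … (15 splits in total)
  {W3, R7, S5} + {Z4, S1}: 85 + 71 = 156  ← best
Best: vehicle 1 HQ → R7 → W3 → S5 → HQ = 85; vehicle 2 HQ → Z4 → S1 → HQ = 71; combined 156.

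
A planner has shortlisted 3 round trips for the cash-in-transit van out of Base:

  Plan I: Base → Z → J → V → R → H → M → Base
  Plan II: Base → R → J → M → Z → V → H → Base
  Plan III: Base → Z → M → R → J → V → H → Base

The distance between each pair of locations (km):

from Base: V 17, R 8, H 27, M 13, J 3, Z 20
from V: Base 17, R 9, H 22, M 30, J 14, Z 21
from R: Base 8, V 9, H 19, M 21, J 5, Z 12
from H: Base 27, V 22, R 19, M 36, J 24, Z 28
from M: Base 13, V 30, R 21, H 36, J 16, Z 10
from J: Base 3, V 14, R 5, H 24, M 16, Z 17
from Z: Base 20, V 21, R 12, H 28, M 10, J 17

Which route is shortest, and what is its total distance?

Plan I: 20 + 17 + 14 + 9 + 19 + 36 + 13 = 128
Plan II: 8 + 5 + 16 + 10 + 21 + 22 + 27 = 109
Plan III: 20 + 10 + 21 + 5 + 14 + 22 + 27 = 119

Shortest is Plan II, total 109 km.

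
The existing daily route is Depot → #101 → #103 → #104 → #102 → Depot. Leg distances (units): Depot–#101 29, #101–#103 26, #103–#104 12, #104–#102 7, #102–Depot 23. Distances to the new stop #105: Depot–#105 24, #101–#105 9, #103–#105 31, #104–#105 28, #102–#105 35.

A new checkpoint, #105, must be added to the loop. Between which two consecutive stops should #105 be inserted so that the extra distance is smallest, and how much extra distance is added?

Insertion cost between consecutive stops i–j is d(i,#105) + d(#105,j) − d(i,j):
  between Depot and #101: 24 + 9 − 29 = 4
  between #101 and #103: 9 + 31 − 26 = 14
  between #103 and #104: 31 + 28 − 12 = 47
  between #104 and #102: 28 + 35 − 7 = 56
  between #102 and Depot: 35 + 24 − 23 = 36
Cheapest insertion is between Depot and #101, adding 4.
New total = 97 + 4 = 101.

Minimum extra distance: 4, inserting #105 between Depot and #101.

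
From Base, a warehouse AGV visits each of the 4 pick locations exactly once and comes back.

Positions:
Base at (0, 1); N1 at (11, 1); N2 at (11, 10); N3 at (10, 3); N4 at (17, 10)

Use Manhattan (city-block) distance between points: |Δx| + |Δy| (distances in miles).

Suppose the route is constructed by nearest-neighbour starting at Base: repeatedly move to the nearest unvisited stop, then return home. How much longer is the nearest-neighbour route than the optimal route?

2 miles longer than the optimal tour.

From Base: N1=11, N3=12, N2=20, N4=26 → choose N1 (11).
From N1: N3=3, N2=9, N4=15 → choose N3 (3).
From N3: N2=8, N4=14 → choose N2 (8).
From N2: N4=6 → choose N4 (6).
NN route Base → N1 → N3 → N2 → N4 → Base costs 54.
Optimal: Base → N1 → N2 → N4 → N3 → Base costs 52 (by enumerating all 12 distinct tours).
Excess = 54 − 52 = 2.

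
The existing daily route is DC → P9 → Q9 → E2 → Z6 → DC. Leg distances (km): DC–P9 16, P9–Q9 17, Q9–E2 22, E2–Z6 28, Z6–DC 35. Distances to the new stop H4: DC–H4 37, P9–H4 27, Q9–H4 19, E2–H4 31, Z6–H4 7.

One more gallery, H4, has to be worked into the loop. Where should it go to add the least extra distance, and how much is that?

Adding 9 km by placing H4 on the Z6–DC leg.

Insertion cost between consecutive stops i–j is d(i,H4) + d(H4,j) − d(i,j):
  between DC and P9: 37 + 27 − 16 = 48
  between P9 and Q9: 27 + 19 − 17 = 29
  between Q9 and E2: 19 + 31 − 22 = 28
  between E2 and Z6: 31 + 7 − 28 = 10
  between Z6 and DC: 7 + 37 − 35 = 9
Cheapest insertion is between Z6 and DC, adding 9.
New total = 118 + 9 = 127.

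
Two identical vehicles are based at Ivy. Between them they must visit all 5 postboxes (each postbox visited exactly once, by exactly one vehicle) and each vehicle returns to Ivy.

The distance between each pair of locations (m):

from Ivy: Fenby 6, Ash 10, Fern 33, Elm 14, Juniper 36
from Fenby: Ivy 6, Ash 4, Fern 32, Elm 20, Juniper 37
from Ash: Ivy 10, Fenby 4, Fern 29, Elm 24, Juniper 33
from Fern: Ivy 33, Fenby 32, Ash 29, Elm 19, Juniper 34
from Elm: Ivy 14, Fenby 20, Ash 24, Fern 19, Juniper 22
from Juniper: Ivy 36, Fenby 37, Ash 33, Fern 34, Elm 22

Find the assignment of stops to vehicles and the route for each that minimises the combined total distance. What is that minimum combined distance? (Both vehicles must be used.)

121 m — the smallest possible combined total.

There are 2^4 − 1 = 15 ways to divide the 5 stops into two non-empty groups. For each, the best each vehicle can do is its own shortest tour through its group:
  {Fenby} + {Ash, Fern, Elm, Juniper}: 12 + 109 = 121
  {Ash} + {Fenby, Fern, Elm, Juniper}: 20 + 108 = 128
  {Fenby, Ash} + {Fern, Elm, Juniper}: 20 + 103 = 123
  {Fern} + {Fenby, Ash, Elm, Juniper}: 66 + 79 = 145
  {Fenby, Fern} + {Ash, Elm, Juniper}: 71 + 79 = 150
  {Ash, Fern} + {Fenby, Elm, Juniper}: 72 + 79 = 151
  … (15 splits in total)
Best: vehicle 1 Ivy → Fenby → Ivy = 12; vehicle 2 Ivy → Ash → Fern → Juniper → Elm → Ivy = 109; combined 121.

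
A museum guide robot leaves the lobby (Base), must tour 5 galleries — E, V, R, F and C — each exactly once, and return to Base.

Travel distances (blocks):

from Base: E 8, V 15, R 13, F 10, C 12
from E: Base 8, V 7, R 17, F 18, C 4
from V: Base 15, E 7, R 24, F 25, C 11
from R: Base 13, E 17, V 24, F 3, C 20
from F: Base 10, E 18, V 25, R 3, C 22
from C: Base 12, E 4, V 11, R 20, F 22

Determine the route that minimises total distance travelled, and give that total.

Base - E - V - R - F - C - Base: 8+7+24+3+22+12 = 76
Base - E - V - R - C - F - Base: 8+7+24+20+22+10 = 91
Base - E - V - F - R - C - Base: 8+7+25+3+20+12 = 75
Base - E - V - F - C - R - Base: 8+7+25+22+20+13 = 95
Base - E - V - C - R - F - Base: 8+7+11+20+3+10 = 59
Base - E - V - C - F - R - Base: 8+7+11+22+3+13 = 64
Base - E - R - V - F - C - Base: 8+17+24+25+22+12 = 108
Base - E - R - V - C - F - Base: 8+17+24+11+22+10 = 92
Base - E - R - F - V - C - Base: 8+17+3+25+11+12 = 76
Base - E - R - F - C - V - Base: 8+17+3+22+11+15 = 76
Base - E - R - C - V - F - Base: 8+17+20+11+25+10 = 91
Base - E - R - C - F - V - Base: 8+17+20+22+25+15 = 107
Base - E - F - V - R - C - Base: 8+18+25+24+20+12 = 107
Base - E - F - V - C - R - Base: 8+18+25+11+20+13 = 95
… (46 more)
The minimum is 59.
One optimal route: Base → E → V → C → R → F → Base (or its reverse).

59 blocks — the shortest possible round trip.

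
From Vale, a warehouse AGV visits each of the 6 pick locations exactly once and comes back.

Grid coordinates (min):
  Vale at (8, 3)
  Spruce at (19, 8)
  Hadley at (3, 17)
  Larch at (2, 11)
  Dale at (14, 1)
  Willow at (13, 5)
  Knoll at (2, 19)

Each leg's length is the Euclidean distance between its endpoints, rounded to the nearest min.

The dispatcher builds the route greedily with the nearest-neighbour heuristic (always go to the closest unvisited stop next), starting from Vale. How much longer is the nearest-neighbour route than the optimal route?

Excess over optimum: 5 min.

Vale: Willow=5, Dale=6, Larch=10, Spruce=12, Hadley=15, Knoll=17 ⇒ Willow
Willow: Dale=4, Spruce=7, Larch=13, Hadley=16, Knoll=18 ⇒ Dale
Dale: Spruce=9, Larch=16, Hadley=19, Knoll=22 ⇒ Spruce
Spruce: Larch=17, Hadley=18, Knoll=20 ⇒ Larch
Larch: Hadley=6, Knoll=8 ⇒ Hadley
Hadley: Knoll=2 ⇒ Knoll
NN route Vale → Willow → Dale → Spruce → Larch → Hadley → Knoll → Vale costs 60.
Optimal: Vale → Larch → Hadley → Knoll → Spruce → Willow → Dale → Vale costs 55 (by enumerating all 360 distinct tours).
Excess = 60 − 55 = 5.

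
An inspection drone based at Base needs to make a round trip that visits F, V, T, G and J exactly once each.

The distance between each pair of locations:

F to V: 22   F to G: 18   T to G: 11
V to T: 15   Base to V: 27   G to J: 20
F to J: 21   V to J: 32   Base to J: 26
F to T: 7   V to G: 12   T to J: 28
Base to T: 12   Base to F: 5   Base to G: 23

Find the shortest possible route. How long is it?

Minimum total distance: 85.

There are 60 distinct closed tours to check (reversals are equivalent).
Base-F-V-T-G-J-Base: 5+22+15+11+20+26 = 99
Base-F-V-T-J-G-Base: 5+22+15+28+20+23 = 113
Base-F-V-G-T-J-Base: 5+22+12+11+28+26 = 104
Base-F-V-G-J-T-Base: 5+22+12+20+28+12 = 99
Base-F-V-J-T-G-Base: 5+22+32+28+11+23 = 121
Base-F-V-J-G-T-Base: 5+22+32+20+11+12 = 102
Base-F-T-V-G-J-Base: 5+7+15+12+20+26 = 85
Base-F-T-V-J-G-Base: 5+7+15+32+20+23 = 102
Base-F-T-G-V-J-Base: 5+7+11+12+32+26 = 93
Base-F-T-G-J-V-Base: 5+7+11+20+32+27 = 102
Base-F-T-J-V-G-Base: 5+7+28+32+12+23 = 107
Base-F-T-J-G-V-Base: 5+7+28+20+12+27 = 99
Base-F-G-V-T-J-Base: 5+18+12+15+28+26 = 104
Base-F-G-V-J-T-Base: 5+18+12+32+28+12 = 107
… (46 more)
The minimum is 85.
One optimal route: Base → F → T → V → G → J → Base (or its reverse).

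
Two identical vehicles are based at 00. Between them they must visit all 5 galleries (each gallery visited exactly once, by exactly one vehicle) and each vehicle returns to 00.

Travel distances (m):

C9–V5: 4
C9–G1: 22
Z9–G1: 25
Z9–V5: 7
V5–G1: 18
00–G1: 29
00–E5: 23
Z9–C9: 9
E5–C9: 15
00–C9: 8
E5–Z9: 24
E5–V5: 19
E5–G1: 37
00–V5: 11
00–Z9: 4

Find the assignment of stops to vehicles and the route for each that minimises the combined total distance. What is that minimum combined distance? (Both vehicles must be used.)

Check every non-empty split of the stops between the two vehicles; for each half take its own optimal tour:
  {E5} + {Z9, C9, V5, G1}: 46 + 59 = 105
  {Z9} + {E5, C9, V5, G1}: 8 + 89 = 97
  {E5, Z9} + {C9, V5, G1}: 51 + 59 = 110
  {C9} + {E5, Z9, V5, G1}: 16 + 89 = 105
  {E5, C9} + {Z9, V5, G1}: 46 + 58 = 104
  {Z9, C9} + {E5, V5, G1}: 21 + 89 = 110
  … (15 splits in total)
Best: vehicle 1 00 → Z9 → 00 = 8; vehicle 2 00 → E5 → C9 → V5 → G1 → 00 = 89; combined 97.

97 m — the smallest possible combined total.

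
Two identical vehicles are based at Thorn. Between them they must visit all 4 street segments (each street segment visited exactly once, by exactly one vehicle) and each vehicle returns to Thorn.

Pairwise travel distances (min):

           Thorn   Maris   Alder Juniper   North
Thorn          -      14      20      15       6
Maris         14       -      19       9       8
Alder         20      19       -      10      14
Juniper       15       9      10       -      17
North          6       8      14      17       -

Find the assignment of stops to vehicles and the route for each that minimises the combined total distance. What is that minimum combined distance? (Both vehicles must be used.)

Try each way of splitting the stops between the two vehicles (each non-empty) and, for each split, find the best tour for each vehicle:
  {Maris} + {Alder, Juniper, North}: 28 + 45 = 73
  {Alder} + {Maris, Juniper, North}: 40 + 38 = 78
  {Maris, Alder} + {Juniper, North}: 53 + 38 = 91
  {Juniper} + {Maris, Alder, North}: 30 + 53 = 83
  {Maris, Juniper} + {Alder, North}: 38 + 40 = 78
  {Alder, Juniper} + {Maris, North}: 45 + 28 = 73
  … (7 splits in total)
  {Maris, Alder, Juniper} + {North}: 53 + 12 = 65  ← best
Best: vehicle 1 Thorn → Maris → Juniper → Alder → Thorn = 53; vehicle 2 Thorn → North → Thorn = 12; combined 65.

65 min — the smallest possible combined total.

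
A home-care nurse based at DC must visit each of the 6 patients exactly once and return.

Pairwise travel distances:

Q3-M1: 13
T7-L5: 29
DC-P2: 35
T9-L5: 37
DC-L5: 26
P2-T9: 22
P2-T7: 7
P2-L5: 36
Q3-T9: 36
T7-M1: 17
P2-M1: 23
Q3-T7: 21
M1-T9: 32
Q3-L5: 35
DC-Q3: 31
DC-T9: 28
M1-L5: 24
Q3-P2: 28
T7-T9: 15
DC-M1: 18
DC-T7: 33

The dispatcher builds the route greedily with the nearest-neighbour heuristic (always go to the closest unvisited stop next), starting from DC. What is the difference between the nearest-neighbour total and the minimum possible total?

DC: M1=18, L5=26, T9=28, Q3=31, T7=33, P2=35 ⇒ M1
M1: Q3=13, T7=17, P2=23, L5=24, T9=32 ⇒ Q3
Q3: T7=21, P2=28, L5=35, T9=36 ⇒ T7
T7: P2=7, T9=15, L5=29 ⇒ P2
P2: T9=22, L5=36 ⇒ T9
T9: L5=37 ⇒ L5
NN route DC → M1 → Q3 → T7 → P2 → T9 → L5 → DC costs 144.
Optimal: DC → T9 → P2 → T7 → Q3 → M1 → L5 → DC costs 141 (by enumerating all 360 distinct tours).
Excess = 144 − 141 = 3.

3 longer than the optimal tour.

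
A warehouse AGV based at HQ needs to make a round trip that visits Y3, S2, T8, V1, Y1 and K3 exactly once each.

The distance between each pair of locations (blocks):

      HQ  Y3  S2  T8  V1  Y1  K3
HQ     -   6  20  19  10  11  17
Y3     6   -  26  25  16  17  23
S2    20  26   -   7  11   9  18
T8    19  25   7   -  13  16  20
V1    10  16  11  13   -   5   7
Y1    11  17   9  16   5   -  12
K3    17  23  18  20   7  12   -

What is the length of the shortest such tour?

With 6 stops there are 6!/2 = 360 distinct round trips (a route and its reverse cost the same).
HQ→Y3→S2→T8→V1→Y1→K3→HQ: 6+26+7+13+5+12+17 = 86
HQ→Y3→S2→T8→V1→K3→Y1→HQ: 6+26+7+13+7+12+11 = 82
HQ→Y3→S2→T8→Y1→V1→K3→HQ: 6+26+7+16+5+7+17 = 84
HQ→Y3→S2→T8→Y1→K3→V1→HQ: 6+26+7+16+12+7+10 = 84
HQ→Y3→S2→T8→K3→V1→Y1→HQ: 6+26+7+20+7+5+11 = 82
HQ→Y3→S2→T8→K3→Y1→V1→HQ: 6+26+7+20+12+5+10 = 86
HQ→Y3→S2→V1→T8→Y1→K3→HQ: 6+26+11+13+16+12+17 = 101
HQ→Y3→S2→V1→T8→K3→Y1→HQ: 6+26+11+13+20+12+11 = 99
… (352 more)
HQ→Y3→T8→S2→Y1→V1→K3→HQ: 6+25+7+9+5+7+17 = 76  ← best
The minimum is 76.
One optimal route: HQ → Y3 → T8 → S2 → Y1 → V1 → K3 → HQ (or its reverse).

Minimum total distance: 76 blocks.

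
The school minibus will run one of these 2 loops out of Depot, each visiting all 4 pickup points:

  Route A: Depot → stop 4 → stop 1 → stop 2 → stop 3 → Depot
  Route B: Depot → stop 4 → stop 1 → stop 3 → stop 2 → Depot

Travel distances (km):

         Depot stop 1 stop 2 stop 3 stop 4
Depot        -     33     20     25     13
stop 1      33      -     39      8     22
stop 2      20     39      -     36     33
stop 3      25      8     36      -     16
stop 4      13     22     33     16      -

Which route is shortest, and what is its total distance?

Route A: 13 + 22 + 39 + 36 + 25 = 135
Route B: 13 + 22 + 8 + 36 + 20 = 99

99 km — Route B is the shortest.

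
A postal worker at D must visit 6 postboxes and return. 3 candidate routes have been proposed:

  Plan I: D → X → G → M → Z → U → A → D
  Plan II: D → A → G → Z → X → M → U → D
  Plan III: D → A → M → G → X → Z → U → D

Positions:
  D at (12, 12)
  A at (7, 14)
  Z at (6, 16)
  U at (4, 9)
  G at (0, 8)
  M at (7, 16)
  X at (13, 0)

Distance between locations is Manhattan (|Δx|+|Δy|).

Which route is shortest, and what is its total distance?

74 — Plan I is the shortest.

Plan I: 13 + 21 + 15 + 1 + 9 + 8 + 7 = 74
Plan II: 7 + 13 + 14 + 23 + 22 + 10 + 11 = 100
Plan III: 7 + 2 + 15 + 21 + 23 + 9 + 11 = 88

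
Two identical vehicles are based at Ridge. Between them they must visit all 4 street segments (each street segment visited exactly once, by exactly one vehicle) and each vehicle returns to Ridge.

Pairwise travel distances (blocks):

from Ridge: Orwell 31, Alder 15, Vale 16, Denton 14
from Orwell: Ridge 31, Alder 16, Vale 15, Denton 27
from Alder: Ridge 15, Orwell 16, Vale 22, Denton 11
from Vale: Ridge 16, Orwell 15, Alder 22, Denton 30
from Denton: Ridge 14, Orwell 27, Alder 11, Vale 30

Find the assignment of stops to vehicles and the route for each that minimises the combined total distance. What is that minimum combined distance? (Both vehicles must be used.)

90 blocks — the smallest possible combined total.

There are 2^3 − 1 = 7 ways to divide the 4 stops into two non-empty groups. For each, the best each vehicle can do is its own shortest tour through its group:
  {Orwell} + {Alder, Vale, Denton}: 62 + 63 = 125
  {Alder} + {Orwell, Vale, Denton}: 30 + 72 = 102
  {Orwell, Alder} + {Vale, Denton}: 62 + 60 = 122
  {Vale} + {Orwell, Alder, Denton}: 32 + 72 = 104
  {Orwell, Vale} + {Alder, Denton}: 62 + 40 = 102
  {Alder, Vale} + {Orwell, Denton}: 53 + 72 = 125
  … (7 splits in total)
  {Orwell, Alder, Vale} + {Denton}: 62 + 28 = 90  ← best
Best: vehicle 1 Ridge → Alder → Orwell → Vale → Ridge = 62; vehicle 2 Ridge → Denton → Ridge = 28; combined 90.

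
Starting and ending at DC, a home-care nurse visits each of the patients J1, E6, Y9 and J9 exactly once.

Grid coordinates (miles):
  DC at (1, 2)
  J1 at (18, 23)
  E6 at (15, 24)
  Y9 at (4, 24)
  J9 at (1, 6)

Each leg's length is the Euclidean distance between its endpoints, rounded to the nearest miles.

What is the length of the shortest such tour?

Shortest round trip = 63 miles.

With 4 stops there are 4!/2 = 12 distinct round trips (a route and its reverse cost the same).
DC → J1 → E6 → Y9 → J9 → DC: 27+3+11+18+4 = 63
DC → J1 → E6 → J9 → Y9 → DC: 27+3+23+18+22 = 93
DC → J1 → Y9 → E6 → J9 → DC: 27+14+11+23+4 = 79
DC → J1 → Y9 → J9 → E6 → DC: 27+14+18+23+26 = 108
DC → J1 → J9 → E6 → Y9 → DC: 27+24+23+11+22 = 107
DC → J1 → J9 → Y9 → E6 → DC: 27+24+18+11+26 = 106
DC → E6 → J1 → Y9 → J9 → DC: 26+3+14+18+4 = 65
DC → E6 → J1 → J9 → Y9 → DC: 26+3+24+18+22 = 93
DC → E6 → Y9 → J1 → J9 → DC: 26+11+14+24+4 = 79
DC → E6 → J9 → J1 → Y9 → DC: 26+23+24+14+22 = 109
DC → Y9 → J1 → E6 → J9 → DC: 22+14+3+23+4 = 66
DC → Y9 → E6 → J1 → J9 → DC: 22+11+3+24+4 = 64
The minimum is 63.
One optimal route: DC → J1 → E6 → Y9 → J9 → DC (or its reverse).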